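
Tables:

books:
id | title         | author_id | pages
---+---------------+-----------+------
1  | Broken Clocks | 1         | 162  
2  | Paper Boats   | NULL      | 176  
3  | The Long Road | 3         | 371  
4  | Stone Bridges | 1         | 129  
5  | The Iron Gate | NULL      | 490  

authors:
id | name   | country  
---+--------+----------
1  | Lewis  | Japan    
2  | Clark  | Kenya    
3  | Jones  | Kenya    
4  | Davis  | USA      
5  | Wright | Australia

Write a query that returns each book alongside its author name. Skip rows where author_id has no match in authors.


INNER JOIN keeps only books rows whose author_id matches an id in authors. Walk through each book:
  - book 1 (Broken Clocks): author_id=1 -> matches Lewis
  - book 2 (Paper Boats): author_id=NULL, no match -> dropped
  - book 3 (The Long Road): author_id=3 -> matches Jones
  - book 4 (Stone Bridges): author_id=1 -> matches Lewis
  - book 5 (The Iron Gate): author_id=NULL, no match -> dropped
So 2 of 5 rows are dropped.

SQL:
SELECT a.title, b.name AS author
FROM books a
INNER JOIN authors b ON a.author_id = b.id

Result:
title         | author
--------------+-------
Broken Clocks | Lewis 
The Long Road | Jones 
Stone Bridges | Lewis 


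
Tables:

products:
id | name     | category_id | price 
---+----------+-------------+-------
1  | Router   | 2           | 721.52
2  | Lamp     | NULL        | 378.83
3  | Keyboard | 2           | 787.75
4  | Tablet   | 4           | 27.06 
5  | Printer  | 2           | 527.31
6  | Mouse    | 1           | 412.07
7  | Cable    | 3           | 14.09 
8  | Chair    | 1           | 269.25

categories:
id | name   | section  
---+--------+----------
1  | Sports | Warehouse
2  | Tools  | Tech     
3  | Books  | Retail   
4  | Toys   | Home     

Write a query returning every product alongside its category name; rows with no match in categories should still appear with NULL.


LEFT JOIN keeps every row from products (the left table); where category_id has no match in categories, the category columns become NULL. Walk through each product:
  - product 1 (Router): category_id=2 -> matches Tools
  - product 2 (Lamp): category_id=NULL, no match -> kept with NULL
  - product 3 (Keyboard): category_id=2 -> matches Tools
  - product 4 (Tablet): category_id=4 -> matches Toys
  - product 5 (Printer): category_id=2 -> matches Tools
  - product 6 (Mouse): category_id=1 -> matches Sports
  - product 7 (Cable): category_id=3 -> matches Books
  - product 8 (Chair): category_id=1 -> matches Sports
All 8 rows appear; 1 has NULL category.

SQL:
SELECT a.name, b.name AS category
FROM products a
LEFT JOIN categories b ON a.category_id = b.id

Result:
name     | category
---------+---------
Router   | Tools   
Lamp     | NULL    
Keyboard | Tools   
Tablet   | Toys    
Printer  | Tools   
Mouse    | Sports  
Cable    | Books   
Chair    | Sports  


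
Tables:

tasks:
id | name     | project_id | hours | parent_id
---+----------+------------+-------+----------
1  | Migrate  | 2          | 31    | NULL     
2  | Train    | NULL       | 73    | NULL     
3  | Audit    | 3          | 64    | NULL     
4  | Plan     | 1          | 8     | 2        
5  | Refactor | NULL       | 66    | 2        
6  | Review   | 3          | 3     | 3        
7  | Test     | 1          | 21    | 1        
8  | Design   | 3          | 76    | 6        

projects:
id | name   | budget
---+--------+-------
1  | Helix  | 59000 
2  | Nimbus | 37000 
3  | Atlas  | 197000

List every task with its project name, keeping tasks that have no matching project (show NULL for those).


LEFT JOIN keeps every row from tasks (the left table); where project_id has no match in projects, the project columns become NULL. Walk through each task:
  - task 1 (Migrate): project_id=2 -> matches Nimbus
  - task 2 (Train): project_id=NULL, no match -> kept with NULL
  - task 3 (Audit): project_id=3 -> matches Atlas
  - task 4 (Plan): project_id=1 -> matches Helix
  - task 5 (Refactor): project_id=NULL, no match -> kept with NULL
  - task 6 (Review): project_id=3 -> matches Atlas
  - task 7 (Test): project_id=1 -> matches Helix
  - task 8 (Design): project_id=3 -> matches Atlas
All 8 rows appear; 2 have NULL project.

SQL:
SELECT a.name, b.name AS project
FROM tasks a
LEFT JOIN projects b ON a.project_id = b.id

Result:
name     | project
---------+--------
Migrate  | Nimbus 
Train    | NULL   
Audit    | Atlas  
Plan     | Helix  
Refactor | NULL   
Review   | Atlas  
Test     | Helix  
Design   | Atlas  


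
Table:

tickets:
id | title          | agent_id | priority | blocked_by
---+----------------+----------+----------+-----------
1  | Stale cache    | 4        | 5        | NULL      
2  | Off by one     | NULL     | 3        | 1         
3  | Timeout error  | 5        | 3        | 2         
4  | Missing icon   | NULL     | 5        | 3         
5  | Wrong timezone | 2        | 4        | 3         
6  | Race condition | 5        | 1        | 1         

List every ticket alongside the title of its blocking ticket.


This is a self-join: tickets is joined to a second copy of itself, matching each row's blocked_by to another row's id. Use LEFT JOIN so rows with blocked_by=NULL are kept.
  - ticket 1 (Stale cache): blocked_by=NULL -> NULL
  - ticket 2 (Off by one): blocked_by=1 -> Stale cache
  - ticket 3 (Timeout error): blocked_by=2 -> Off by one
  - ticket 4 (Missing icon): blocked_by=3 -> Timeout error
  - ticket 5 (Wrong timezone): blocked_by=3 -> Timeout error
  - ticket 6 (Race condition): blocked_by=1 -> Stale cache

SQL:
SELECT a.title AS item, b.title AS blocked_by
FROM tickets a
LEFT JOIN tickets b ON a.blocked_by = b.id

Result:
item           | blocked_by   
---------------+--------------
Stale cache    | NULL         
Off by one     | Stale cache  
Timeout error  | Off by one   
Missing icon   | Timeout error
Wrong timezone | Timeout error
Race condition | Stale cache  


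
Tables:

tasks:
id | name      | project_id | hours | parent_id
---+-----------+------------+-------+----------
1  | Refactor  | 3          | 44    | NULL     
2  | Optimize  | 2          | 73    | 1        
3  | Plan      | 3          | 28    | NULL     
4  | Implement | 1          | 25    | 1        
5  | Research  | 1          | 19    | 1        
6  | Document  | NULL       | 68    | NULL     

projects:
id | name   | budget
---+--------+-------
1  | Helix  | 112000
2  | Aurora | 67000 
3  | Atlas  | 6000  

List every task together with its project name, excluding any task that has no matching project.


INNER JOIN keeps only tasks rows whose project_id matches an id in projects. Walk through each task:
  - task 1 (Refactor): project_id=3 -> matches Atlas
  - task 2 (Optimize): project_id=2 -> matches Aurora
  - task 3 (Plan): project_id=3 -> matches Atlas
  - task 4 (Implement): project_id=1 -> matches Helix
  - task 5 (Research): project_id=1 -> matches Helix
  - task 6 (Document): project_id=NULL, no match -> dropped
So 1 of 6 rows is dropped.

SQL:
SELECT a.name, b.name AS project
FROM tasks a
INNER JOIN projects b ON a.project_id = b.id

Result:
name      | project
----------+--------
Refactor  | Atlas  
Optimize  | Aurora 
Plan      | Atlas  
Implement | Helix  
Research  | Helix  


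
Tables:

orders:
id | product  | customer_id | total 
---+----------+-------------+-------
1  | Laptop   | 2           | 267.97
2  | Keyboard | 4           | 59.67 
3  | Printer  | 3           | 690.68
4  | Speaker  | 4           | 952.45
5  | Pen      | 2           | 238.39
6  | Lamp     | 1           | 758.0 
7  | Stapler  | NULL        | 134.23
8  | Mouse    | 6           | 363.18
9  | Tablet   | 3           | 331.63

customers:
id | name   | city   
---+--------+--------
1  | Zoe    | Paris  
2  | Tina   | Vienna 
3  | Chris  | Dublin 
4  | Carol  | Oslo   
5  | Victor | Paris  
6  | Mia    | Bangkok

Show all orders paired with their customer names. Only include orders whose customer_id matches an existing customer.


INNER JOIN keeps only orders rows whose customer_id matches an id in customers. Walk through each order:
  - order 1 (Laptop): customer_id=2 -> matches Tina
  - order 2 (Keyboard): customer_id=4 -> matches Carol
  - order 3 (Printer): customer_id=3 -> matches Chris
  - order 4 (Speaker): customer_id=4 -> matches Carol
  - order 5 (Pen): customer_id=2 -> matches Tina
  - order 6 (Lamp): customer_id=1 -> matches Zoe
  - order 7 (Stapler): customer_id=NULL, no match -> dropped
  - order 8 (Mouse): customer_id=6 -> matches Mia
  - order 9 (Tablet): customer_id=3 -> matches Chris
So 1 of 9 rows is dropped.

SQL:
SELECT a.product, b.name AS customer
FROM orders a
INNER JOIN customers b ON a.customer_id = b.id

Result:
product  | customer
---------+---------
Laptop   | Tina    
Keyboard | Carol   
Printer  | Chris   
Speaker  | Carol   
Pen      | Tina    
Lamp     | Zoe     
Mouse    | Mia     
Tablet   | Chris   


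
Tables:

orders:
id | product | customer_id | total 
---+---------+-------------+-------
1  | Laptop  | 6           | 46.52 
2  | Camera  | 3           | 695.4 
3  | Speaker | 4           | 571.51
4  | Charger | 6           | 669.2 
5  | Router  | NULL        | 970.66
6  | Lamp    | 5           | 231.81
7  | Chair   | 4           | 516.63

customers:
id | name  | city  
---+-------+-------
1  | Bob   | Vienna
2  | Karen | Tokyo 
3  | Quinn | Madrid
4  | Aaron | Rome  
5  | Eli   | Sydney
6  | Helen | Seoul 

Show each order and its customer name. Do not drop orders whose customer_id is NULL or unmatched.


LEFT JOIN keeps every row from orders (the left table); where customer_id has no match in customers, the customer columns become NULL. Walk through each order:
  - order 1 (Laptop): customer_id=6 -> matches Helen
  - order 2 (Camera): customer_id=3 -> matches Quinn
  - order 3 (Speaker): customer_id=4 -> matches Aaron
  - order 4 (Charger): customer_id=6 -> matches Helen
  - order 5 (Router): customer_id=NULL, no match -> kept with NULL
  - order 6 (Lamp): customer_id=5 -> matches Eli
  - order 7 (Chair): customer_id=4 -> matches Aaron
All 7 rows appear; 1 has NULL customer.

SQL:
SELECT a.product, b.name AS customer
FROM orders a
LEFT JOIN customers b ON a.customer_id = b.id

Result:
product | customer
--------+---------
Laptop  | Helen   
Camera  | Quinn   
Speaker | Aaron   
Charger | Helen   
Router  | NULL    
Lamp    | Eli     
Chair   | Aaron   


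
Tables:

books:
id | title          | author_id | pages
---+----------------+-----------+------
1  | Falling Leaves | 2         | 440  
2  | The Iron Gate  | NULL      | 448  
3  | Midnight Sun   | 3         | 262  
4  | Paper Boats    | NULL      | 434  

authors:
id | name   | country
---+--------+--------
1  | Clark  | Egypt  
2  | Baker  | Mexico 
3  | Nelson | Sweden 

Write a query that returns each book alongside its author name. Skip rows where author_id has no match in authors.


INNER JOIN keeps only books rows whose author_id matches an id in authors. Walk through each book:
  - book 1 (Falling Leaves): author_id=2 -> matches Baker
  - book 2 (The Iron Gate): author_id=NULL, no match -> dropped
  - book 3 (Midnight Sun): author_id=3 -> matches Nelson
  - book 4 (Paper Boats): author_id=NULL, no match -> dropped
So 2 of 4 rows are dropped.

SQL:
SELECT a.title, b.name AS author
FROM books a
INNER JOIN authors b ON a.author_id = b.id

Result:
title          | author
---------------+-------
Falling Leaves | Baker 
Midnight Sun   | Nelson


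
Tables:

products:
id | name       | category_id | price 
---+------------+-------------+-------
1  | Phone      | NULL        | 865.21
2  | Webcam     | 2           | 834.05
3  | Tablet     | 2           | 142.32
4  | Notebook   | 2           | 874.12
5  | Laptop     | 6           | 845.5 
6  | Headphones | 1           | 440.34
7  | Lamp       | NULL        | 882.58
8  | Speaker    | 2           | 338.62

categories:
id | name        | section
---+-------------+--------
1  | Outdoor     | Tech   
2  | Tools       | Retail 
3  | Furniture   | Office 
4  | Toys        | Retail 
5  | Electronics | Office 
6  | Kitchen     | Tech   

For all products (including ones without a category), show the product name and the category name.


LEFT JOIN keeps every row from products (the left table); where category_id has no match in categories, the category columns become NULL. Walk through each product:
  - product 1 (Phone): category_id=NULL, no match -> kept with NULL
  - product 2 (Webcam): category_id=2 -> matches Tools
  - product 3 (Tablet): category_id=2 -> matches Tools
  - product 4 (Notebook): category_id=2 -> matches Tools
  - product 5 (Laptop): category_id=6 -> matches Kitchen
  - product 6 (Headphones): category_id=1 -> matches Outdoor
  - product 7 (Lamp): category_id=NULL, no match -> kept with NULL
  - product 8 (Speaker): category_id=2 -> matches Tools
All 8 rows appear; 2 have NULL category.

SQL:
SELECT a.name, b.name AS category
FROM products a
LEFT JOIN categories b ON a.category_id = b.id

Result:
name       | category
-----------+---------
Phone      | NULL    
Webcam     | Tools   
Tablet     | Tools   
Notebook   | Tools   
Laptop     | Kitchen 
Headphones | Outdoor 
Lamp       | NULL    
Speaker    | Tools   


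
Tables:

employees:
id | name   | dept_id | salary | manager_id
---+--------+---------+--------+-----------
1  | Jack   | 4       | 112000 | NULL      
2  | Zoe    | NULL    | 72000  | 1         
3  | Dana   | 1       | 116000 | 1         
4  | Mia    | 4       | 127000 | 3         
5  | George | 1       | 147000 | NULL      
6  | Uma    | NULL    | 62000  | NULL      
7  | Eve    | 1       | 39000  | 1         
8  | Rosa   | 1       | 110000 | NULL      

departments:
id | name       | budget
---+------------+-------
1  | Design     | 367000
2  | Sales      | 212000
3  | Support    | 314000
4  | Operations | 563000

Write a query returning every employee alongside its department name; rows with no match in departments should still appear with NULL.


LEFT JOIN keeps every row from employees (the left table); where dept_id has no match in departments, the department columns become NULL. Walk through each employee:
  - employee 1 (Jack): dept_id=4 -> matches Operations
  - employee 2 (Zoe): dept_id=NULL, no match -> kept with NULL
  - employee 3 (Dana): dept_id=1 -> matches Design
  - employee 4 (Mia): dept_id=4 -> matches Operations
  - employee 5 (George): dept_id=1 -> matches Design
  - employee 6 (Uma): dept_id=NULL, no match -> kept with NULL
  - employee 7 (Eve): dept_id=1 -> matches Design
  - employee 8 (Rosa): dept_id=1 -> matches Design
All 8 rows appear; 2 have NULL department.

SQL:
SELECT a.name, b.name AS department
FROM employees a
LEFT JOIN departments b ON a.dept_id = b.id

Result:
name   | department
-------+-----------
Jack   | Operations
Zoe    | NULL      
Dana   | Design    
Mia    | Operations
George | Design    
Uma    | NULL      
Eve    | Design    
Rosa   | Design    


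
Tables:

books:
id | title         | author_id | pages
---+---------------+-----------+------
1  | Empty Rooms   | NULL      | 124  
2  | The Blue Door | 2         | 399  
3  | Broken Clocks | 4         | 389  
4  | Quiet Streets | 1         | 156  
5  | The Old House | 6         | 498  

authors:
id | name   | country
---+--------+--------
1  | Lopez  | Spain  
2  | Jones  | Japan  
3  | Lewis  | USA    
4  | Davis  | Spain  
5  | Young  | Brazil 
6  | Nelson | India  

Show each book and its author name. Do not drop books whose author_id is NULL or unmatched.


LEFT JOIN keeps every row from books (the left table); where author_id has no match in authors, the author columns become NULL. Walk through each book:
  - book 1 (Empty Rooms): author_id=NULL, no match -> kept with NULL
  - book 2 (The Blue Door): author_id=2 -> matches Jones
  - book 3 (Broken Clocks): author_id=4 -> matches Davis
  - book 4 (Quiet Streets): author_id=1 -> matches Lopez
  - book 5 (The Old House): author_id=6 -> matches Nelson
All 5 rows appear; 1 has NULL author.

SQL:
SELECT a.title, b.name AS author
FROM books a
LEFT JOIN authors b ON a.author_id = b.id

Result:
title         | author
--------------+-------
Empty Rooms   | NULL  
The Blue Door | Jones 
Broken Clocks | Davis 
Quiet Streets | Lopez 
The Old House | Nelson


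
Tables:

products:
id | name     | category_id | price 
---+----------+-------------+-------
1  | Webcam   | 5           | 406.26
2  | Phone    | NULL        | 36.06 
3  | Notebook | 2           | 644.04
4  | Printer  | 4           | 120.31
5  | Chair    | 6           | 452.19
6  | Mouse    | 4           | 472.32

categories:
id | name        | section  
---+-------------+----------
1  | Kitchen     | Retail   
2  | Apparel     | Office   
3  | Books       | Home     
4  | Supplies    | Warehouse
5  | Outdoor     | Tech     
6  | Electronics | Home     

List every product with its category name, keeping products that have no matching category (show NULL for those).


LEFT JOIN keeps every row from products (the left table); where category_id has no match in categories, the category columns become NULL. Walk through each product:
  - product 1 (Webcam): category_id=5 -> matches Outdoor
  - product 2 (Phone): category_id=NULL, no match -> kept with NULL
  - product 3 (Notebook): category_id=2 -> matches Apparel
  - product 4 (Printer): category_id=4 -> matches Supplies
  - product 5 (Chair): category_id=6 -> matches Electronics
  - product 6 (Mouse): category_id=4 -> matches Supplies
All 6 rows appear; 1 has NULL category.

SQL:
SELECT a.name, b.name AS category
FROM products a
LEFT JOIN categories b ON a.category_id = b.id

Result:
name     | category   
---------+------------
Webcam   | Outdoor    
Phone    | NULL       
Notebook | Apparel    
Printer  | Supplies   
Chair    | Electronics
Mouse    | Supplies   


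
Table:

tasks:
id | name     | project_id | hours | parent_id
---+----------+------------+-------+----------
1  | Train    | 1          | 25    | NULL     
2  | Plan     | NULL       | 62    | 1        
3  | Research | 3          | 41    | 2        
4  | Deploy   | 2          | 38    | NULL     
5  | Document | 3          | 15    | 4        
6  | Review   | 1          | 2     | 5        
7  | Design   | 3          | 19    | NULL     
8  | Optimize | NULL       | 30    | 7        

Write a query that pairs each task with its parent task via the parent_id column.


This is a self-join: tasks is joined to a second copy of itself, matching each row's parent_id to another row's id. Use LEFT JOIN so rows with parent_id=NULL are kept.
  - task 1 (Train): parent_id=NULL -> NULL
  - task 2 (Plan): parent_id=1 -> Train
  - task 3 (Research): parent_id=2 -> Plan
  - task 4 (Deploy): parent_id=NULL -> NULL
  - task 5 (Document): parent_id=4 -> Deploy
  - task 6 (Review): parent_id=5 -> Document
  - task 7 (Design): parent_id=NULL -> NULL
  - task 8 (Optimize): parent_id=7 -> Design

SQL:
SELECT a.name AS item, b.name AS parent
FROM tasks a
LEFT JOIN tasks b ON a.parent_id = b.id

Result:
item     | parent  
---------+---------
Train    | NULL    
Plan     | Train   
Research | Plan    
Deploy   | NULL    
Document | Deploy  
Review   | Document
Design   | NULL    
Optimize | Design  


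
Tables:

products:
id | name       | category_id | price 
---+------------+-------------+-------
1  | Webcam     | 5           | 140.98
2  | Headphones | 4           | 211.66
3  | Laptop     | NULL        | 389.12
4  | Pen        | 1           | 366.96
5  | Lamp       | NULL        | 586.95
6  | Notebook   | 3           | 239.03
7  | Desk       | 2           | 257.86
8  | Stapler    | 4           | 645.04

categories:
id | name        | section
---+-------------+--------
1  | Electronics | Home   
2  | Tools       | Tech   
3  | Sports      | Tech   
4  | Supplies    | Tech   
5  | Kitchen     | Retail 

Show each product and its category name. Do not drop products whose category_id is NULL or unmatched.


LEFT JOIN keeps every row from products (the left table); where category_id has no match in categories, the category columns become NULL. Walk through each product:
  - product 1 (Webcam): category_id=5 -> matches Kitchen
  - product 2 (Headphones): category_id=4 -> matches Supplies
  - product 3 (Laptop): category_id=NULL, no match -> kept with NULL
  - product 4 (Pen): category_id=1 -> matches Electronics
  - product 5 (Lamp): category_id=NULL, no match -> kept with NULL
  - product 6 (Notebook): category_id=3 -> matches Sports
  - product 7 (Desk): category_id=2 -> matches Tools
  - product 8 (Stapler): category_id=4 -> matches Supplies
All 8 rows appear; 2 have NULL category.

SQL:
SELECT a.name, b.name AS category
FROM products a
LEFT JOIN categories b ON a.category_id = b.id

Result:
name       | category   
-----------+------------
Webcam     | Kitchen    
Headphones | Supplies   
Laptop     | NULL       
Pen        | Electronics
Lamp       | NULL       
Notebook   | Sports     
Desk       | Tools      
Stapler    | Supplies   


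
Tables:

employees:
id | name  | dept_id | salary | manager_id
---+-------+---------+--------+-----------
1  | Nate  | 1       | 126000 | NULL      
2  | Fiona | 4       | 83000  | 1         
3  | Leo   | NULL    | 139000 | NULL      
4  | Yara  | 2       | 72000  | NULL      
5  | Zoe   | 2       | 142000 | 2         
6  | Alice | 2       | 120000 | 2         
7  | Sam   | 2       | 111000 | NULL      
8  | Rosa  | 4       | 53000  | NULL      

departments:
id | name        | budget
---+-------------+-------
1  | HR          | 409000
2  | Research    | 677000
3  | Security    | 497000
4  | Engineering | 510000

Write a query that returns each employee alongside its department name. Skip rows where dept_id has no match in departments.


INNER JOIN keeps only employees rows whose dept_id matches an id in departments. Walk through each employee:
  - employee 1 (Nate): dept_id=1 -> matches HR
  - employee 2 (Fiona): dept_id=4 -> matches Engineering
  - employee 3 (Leo): dept_id=NULL, no match -> dropped
  - employee 4 (Yara): dept_id=2 -> matches Research
  - employee 5 (Zoe): dept_id=2 -> matches Research
  - employee 6 (Alice): dept_id=2 -> matches Research
  - employee 7 (Sam): dept_id=2 -> matches Research
  - employee 8 (Rosa): dept_id=4 -> matches Engineering
So 1 of 8 rows is dropped.

SQL:
SELECT a.name, b.name AS department
FROM employees a
INNER JOIN departments b ON a.dept_id = b.id

Result:
name  | department 
------+------------
Nate  | HR         
Fiona | Engineering
Yara  | Research   
Zoe   | Research   
Alice | Research   
Sam   | Research   
Rosa  | Engineering


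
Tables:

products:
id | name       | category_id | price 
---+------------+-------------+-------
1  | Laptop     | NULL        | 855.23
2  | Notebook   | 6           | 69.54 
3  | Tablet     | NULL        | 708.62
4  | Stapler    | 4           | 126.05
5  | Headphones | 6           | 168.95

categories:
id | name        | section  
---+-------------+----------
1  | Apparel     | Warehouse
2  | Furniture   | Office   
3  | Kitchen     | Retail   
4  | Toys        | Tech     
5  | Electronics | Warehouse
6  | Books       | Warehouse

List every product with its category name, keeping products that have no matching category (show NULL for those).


LEFT JOIN keeps every row from products (the left table); where category_id has no match in categories, the category columns become NULL. Walk through each product:
  - product 1 (Laptop): category_id=NULL, no match -> kept with NULL
  - product 2 (Notebook): category_id=6 -> matches Books
  - product 3 (Tablet): category_id=NULL, no match -> kept with NULL
  - product 4 (Stapler): category_id=4 -> matches Toys
  - product 5 (Headphones): category_id=6 -> matches Books
All 5 rows appear; 2 have NULL category.

SQL:
SELECT a.name, b.name AS category
FROM products a
LEFT JOIN categories b ON a.category_id = b.id

Result:
name       | category
-----------+---------
Laptop     | NULL    
Notebook   | Books   
Tablet     | NULL    
Stapler    | Toys    
Headphones | Books   


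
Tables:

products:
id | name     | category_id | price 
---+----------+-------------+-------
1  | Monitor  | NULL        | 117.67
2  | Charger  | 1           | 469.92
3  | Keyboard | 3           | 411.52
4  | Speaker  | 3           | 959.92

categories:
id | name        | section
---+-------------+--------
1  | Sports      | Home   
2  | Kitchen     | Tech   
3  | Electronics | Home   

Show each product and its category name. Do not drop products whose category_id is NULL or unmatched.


LEFT JOIN keeps every row from products (the left table); where category_id has no match in categories, the category columns become NULL. Walk through each product:
  - product 1 (Monitor): category_id=NULL, no match -> kept with NULL
  - product 2 (Charger): category_id=1 -> matches Sports
  - product 3 (Keyboard): category_id=3 -> matches Electronics
  - product 4 (Speaker): category_id=3 -> matches Electronics
All 4 rows appear; 1 has NULL category.

SQL:
SELECT a.name, b.name AS category
FROM products a
LEFT JOIN categories b ON a.category_id = b.id

Result:
name     | category   
---------+------------
Monitor  | NULL       
Charger  | Sports     
Keyboard | Electronics
Speaker  | Electronics


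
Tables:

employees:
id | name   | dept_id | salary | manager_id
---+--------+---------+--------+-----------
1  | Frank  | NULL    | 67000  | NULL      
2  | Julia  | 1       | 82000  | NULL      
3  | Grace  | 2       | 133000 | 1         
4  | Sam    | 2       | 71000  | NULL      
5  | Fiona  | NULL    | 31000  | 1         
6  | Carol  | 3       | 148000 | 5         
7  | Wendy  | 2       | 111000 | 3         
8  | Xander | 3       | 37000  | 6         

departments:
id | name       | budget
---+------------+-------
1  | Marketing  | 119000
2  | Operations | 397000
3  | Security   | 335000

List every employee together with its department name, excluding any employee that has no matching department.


INNER JOIN keeps only employees rows whose dept_id matches an id in departments. Walk through each employee:
  - employee 1 (Frank): dept_id=NULL, no match -> dropped
  - employee 2 (Julia): dept_id=1 -> matches Marketing
  - employee 3 (Grace): dept_id=2 -> matches Operations
  - employee 4 (Sam): dept_id=2 -> matches Operations
  - employee 5 (Fiona): dept_id=NULL, no match -> dropped
  - employee 6 (Carol): dept_id=3 -> matches Security
  - employee 7 (Wendy): dept_id=2 -> matches Operations
  - employee 8 (Xander): dept_id=3 -> matches Security
So 2 of 8 rows are dropped.

SQL:
SELECT a.name, b.name AS department
FROM employees a
INNER JOIN departments b ON a.dept_id = b.id

Result:
name   | department
-------+-----------
Julia  | Marketing 
Grace  | Operations
Sam    | Operations
Carol  | Security  
Wendy  | Operations
Xander | Security  


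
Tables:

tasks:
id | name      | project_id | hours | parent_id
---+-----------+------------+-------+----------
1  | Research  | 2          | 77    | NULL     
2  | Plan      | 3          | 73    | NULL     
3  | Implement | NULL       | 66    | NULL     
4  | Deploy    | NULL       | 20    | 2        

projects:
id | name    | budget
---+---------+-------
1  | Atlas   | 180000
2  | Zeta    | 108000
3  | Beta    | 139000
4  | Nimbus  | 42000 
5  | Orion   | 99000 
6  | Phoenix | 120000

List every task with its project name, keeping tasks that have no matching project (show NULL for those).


LEFT JOIN keeps every row from tasks (the left table); where project_id has no match in projects, the project columns become NULL. Walk through each task:
  - task 1 (Research): project_id=2 -> matches Zeta
  - task 2 (Plan): project_id=3 -> matches Beta
  - task 3 (Implement): project_id=NULL, no match -> kept with NULL
  - task 4 (Deploy): project_id=NULL, no match -> kept with NULL
All 4 rows appear; 2 have NULL project.

SQL:
SELECT a.name, b.name AS project
FROM tasks a
LEFT JOIN projects b ON a.project_id = b.id

Result:
name      | project
----------+--------
Research  | Zeta   
Plan      | Beta   
Implement | NULL   
Deploy    | NULL   


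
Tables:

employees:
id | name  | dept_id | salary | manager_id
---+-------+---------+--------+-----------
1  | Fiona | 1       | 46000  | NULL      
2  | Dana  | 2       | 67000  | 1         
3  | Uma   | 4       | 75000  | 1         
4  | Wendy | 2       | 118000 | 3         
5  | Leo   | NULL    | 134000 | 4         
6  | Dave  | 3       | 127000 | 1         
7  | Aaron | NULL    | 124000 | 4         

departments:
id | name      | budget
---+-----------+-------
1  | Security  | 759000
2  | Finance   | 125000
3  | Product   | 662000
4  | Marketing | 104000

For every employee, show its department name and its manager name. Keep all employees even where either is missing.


Two LEFT JOINs from the same base table employees: one to departments via dept_id, one to employees itself via manager_id. Both are LEFT so every employee is preserved.
Match against departments:
  - employee 1 (Fiona): dept_id=1 -> matches Security
  - employee 2 (Dana): dept_id=2 -> matches Finance
  - employee 3 (Uma): dept_id=4 -> matches Marketing
  - employee 4 (Wendy): dept_id=2 -> matches Finance
  - employee 5 (Leo): dept_id=NULL, no match -> kept with NULL
  - employee 6 (Dave): dept_id=3 -> matches Product
  - employee 7 (Aaron): dept_id=NULL, no match -> kept with NULL
Match against employees (self):
  - employee 1 (Fiona): manager_id=NULL -> NULL
  - employee 2 (Dana): manager_id=1 -> Fiona
  - employee 3 (Uma): manager_id=1 -> Fiona
  - employee 4 (Wendy): manager_id=3 -> Uma
  - employee 5 (Leo): manager_id=4 -> Wendy
  - employee 6 (Dave): manager_id=1 -> Fiona
  - employee 7 (Aaron): manager_id=4 -> Wendy

SQL:
SELECT a.name, b.name AS department, c.name AS manager
FROM employees a
LEFT JOIN departments b ON a.dept_id = b.id
LEFT JOIN employees c ON a.manager_id = c.id

Result:
name  | department | manager
------+------------+--------
Fiona | Security   | NULL   
Dana  | Finance    | Fiona  
Uma   | Marketing  | Fiona  
Wendy | Finance    | Uma    
Leo   | NULL       | Wendy  
Dave  | Product    | Fiona  
Aaron | NULL       | Wendy  


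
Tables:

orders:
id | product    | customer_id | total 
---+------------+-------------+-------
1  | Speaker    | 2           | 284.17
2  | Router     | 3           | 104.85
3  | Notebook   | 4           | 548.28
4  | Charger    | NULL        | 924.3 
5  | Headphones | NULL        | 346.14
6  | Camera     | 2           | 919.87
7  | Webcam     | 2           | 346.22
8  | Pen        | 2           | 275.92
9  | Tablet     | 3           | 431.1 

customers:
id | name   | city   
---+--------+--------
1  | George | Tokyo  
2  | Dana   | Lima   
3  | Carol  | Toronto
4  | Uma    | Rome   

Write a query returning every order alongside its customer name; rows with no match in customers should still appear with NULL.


LEFT JOIN keeps every row from orders (the left table); where customer_id has no match in customers, the customer columns become NULL. Walk through each order:
  - order 1 (Speaker): customer_id=2 -> matches Dana
  - order 2 (Router): customer_id=3 -> matches Carol
  - order 3 (Notebook): customer_id=4 -> matches Uma
  - order 4 (Charger): customer_id=NULL, no match -> kept with NULL
  - order 5 (Headphones): customer_id=NULL, no match -> kept with NULL
  - order 6 (Camera): customer_id=2 -> matches Dana
  - order 7 (Webcam): customer_id=2 -> matches Dana
  - order 8 (Pen): customer_id=2 -> matches Dana
  - order 9 (Tablet): customer_id=3 -> matches Carol
All 9 rows appear; 2 have NULL customer.

SQL:
SELECT a.product, b.name AS customer
FROM orders a
LEFT JOIN customers b ON a.customer_id = b.id

Result:
product    | customer
-----------+---------
Speaker    | Dana    
Router     | Carol   
Notebook   | Uma     
Charger    | NULL    
Headphones | NULL    
Camera     | Dana    
Webcam     | Dana    
Pen        | Dana    
Tablet     | Carol   


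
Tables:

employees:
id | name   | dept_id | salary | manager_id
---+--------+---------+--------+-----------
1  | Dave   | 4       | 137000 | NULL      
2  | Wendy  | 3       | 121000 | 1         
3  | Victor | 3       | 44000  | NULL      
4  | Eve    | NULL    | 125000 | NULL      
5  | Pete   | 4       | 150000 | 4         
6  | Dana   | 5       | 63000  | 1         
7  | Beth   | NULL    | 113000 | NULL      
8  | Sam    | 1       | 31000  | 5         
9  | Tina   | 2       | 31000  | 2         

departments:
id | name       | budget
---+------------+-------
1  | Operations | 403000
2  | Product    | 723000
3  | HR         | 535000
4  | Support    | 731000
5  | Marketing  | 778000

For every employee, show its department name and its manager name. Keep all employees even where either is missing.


Two LEFT JOINs from the same base table employees: one to departments via dept_id, one to employees itself via manager_id. Both are LEFT so every employee is preserved.
Match against departments:
  - employee 1 (Dave): dept_id=4 -> matches Support
  - employee 2 (Wendy): dept_id=3 -> matches HR
  - employee 3 (Victor): dept_id=3 -> matches HR
  - employee 4 (Eve): dept_id=NULL, no match -> kept with NULL
  - employee 5 (Pete): dept_id=4 -> matches Support
  - employee 6 (Dana): dept_id=5 -> matches Marketing
  - employee 7 (Beth): dept_id=NULL, no match -> kept with NULL
  - employee 8 (Sam): dept_id=1 -> matches Operations
  - employee 9 (Tina): dept_id=2 -> matches Product
Match against employees (self):
  - employee 1 (Dave): manager_id=NULL -> NULL
  - employee 2 (Wendy): manager_id=1 -> Dave
  - employee 3 (Victor): manager_id=NULL -> NULL
  - employee 4 (Eve): manager_id=NULL -> NULL
  - employee 5 (Pete): manager_id=4 -> Eve
  - employee 6 (Dana): manager_id=1 -> Dave
  - employee 7 (Beth): manager_id=NULL -> NULL
  - employee 8 (Sam): manager_id=5 -> Pete
  - employee 9 (Tina): manager_id=2 -> Wendy

SQL:
SELECT a.name, b.name AS department, c.name AS manager
FROM employees a
LEFT JOIN departments b ON a.dept_id = b.id
LEFT JOIN employees c ON a.manager_id = c.id

Result:
name   | department | manager
-------+------------+--------
Dave   | Support    | NULL   
Wendy  | HR         | Dave   
Victor | HR         | NULL   
Eve    | NULL       | NULL   
Pete   | Support    | Eve    
Dana   | Marketing  | Dave   
Beth   | NULL       | NULL   
Sam    | Operations | Pete   
Tina   | Product    | Wendy  


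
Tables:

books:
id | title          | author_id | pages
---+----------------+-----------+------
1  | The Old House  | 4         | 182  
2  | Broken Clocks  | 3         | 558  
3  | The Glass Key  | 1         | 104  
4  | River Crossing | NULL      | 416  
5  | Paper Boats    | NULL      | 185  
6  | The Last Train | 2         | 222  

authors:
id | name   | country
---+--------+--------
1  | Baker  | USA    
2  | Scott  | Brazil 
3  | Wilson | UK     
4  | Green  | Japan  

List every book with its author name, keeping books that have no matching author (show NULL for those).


LEFT JOIN keeps every row from books (the left table); where author_id has no match in authors, the author columns become NULL. Walk through each book:
  - book 1 (The Old House): author_id=4 -> matches Green
  - book 2 (Broken Clocks): author_id=3 -> matches Wilson
  - book 3 (The Glass Key): author_id=1 -> matches Baker
  - book 4 (River Crossing): author_id=NULL, no match -> kept with NULL
  - book 5 (Paper Boats): author_id=NULL, no match -> kept with NULL
  - book 6 (The Last Train): author_id=2 -> matches Scott
All 6 rows appear; 2 have NULL author.

SQL:
SELECT a.title, b.name AS author
FROM books a
LEFT JOIN authors b ON a.author_id = b.id

Result:
title          | author
---------------+-------
The Old House  | Green 
Broken Clocks  | Wilson
The Glass Key  | Baker 
River Crossing | NULL  
Paper Boats    | NULL  
The Last Train | Scott 


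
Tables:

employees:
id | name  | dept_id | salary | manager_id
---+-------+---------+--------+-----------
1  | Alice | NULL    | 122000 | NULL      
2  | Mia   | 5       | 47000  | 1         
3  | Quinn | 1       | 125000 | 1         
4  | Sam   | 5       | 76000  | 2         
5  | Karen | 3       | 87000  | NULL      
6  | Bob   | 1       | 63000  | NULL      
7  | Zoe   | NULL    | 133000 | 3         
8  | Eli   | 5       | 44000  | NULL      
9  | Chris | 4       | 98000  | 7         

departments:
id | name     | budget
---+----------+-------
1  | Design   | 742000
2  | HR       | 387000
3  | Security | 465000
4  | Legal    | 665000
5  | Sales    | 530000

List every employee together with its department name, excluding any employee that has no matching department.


INNER JOIN keeps only employees rows whose dept_id matches an id in departments. Walk through each employee:
  - employee 1 (Alice): dept_id=NULL, no match -> dropped
  - employee 2 (Mia): dept_id=5 -> matches Sales
  - employee 3 (Quinn): dept_id=1 -> matches Design
  - employee 4 (Sam): dept_id=5 -> matches Sales
  - employee 5 (Karen): dept_id=3 -> matches Security
  - employee 6 (Bob): dept_id=1 -> matches Design
  - employee 7 (Zoe): dept_id=NULL, no match -> dropped
  - employee 8 (Eli): dept_id=5 -> matches Sales
  - employee 9 (Chris): dept_id=4 -> matches Legal
So 2 of 9 rows are dropped.

SQL:
SELECT a.name, b.name AS department
FROM employees a
INNER JOIN departments b ON a.dept_id = b.id

Result:
name  | department
------+-----------
Mia   | Sales     
Quinn | Design    
Sam   | Sales     
Karen | Security  
Bob   | Design    
Eli   | Sales     
Chris | Legal     


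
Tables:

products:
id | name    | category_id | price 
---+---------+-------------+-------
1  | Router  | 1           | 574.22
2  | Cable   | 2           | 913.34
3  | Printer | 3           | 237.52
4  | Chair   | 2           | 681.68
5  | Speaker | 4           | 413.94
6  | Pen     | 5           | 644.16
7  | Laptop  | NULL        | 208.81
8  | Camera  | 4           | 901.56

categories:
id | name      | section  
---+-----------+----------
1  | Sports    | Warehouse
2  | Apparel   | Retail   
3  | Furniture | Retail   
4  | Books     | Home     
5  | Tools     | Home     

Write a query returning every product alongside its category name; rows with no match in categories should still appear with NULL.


LEFT JOIN keeps every row from products (the left table); where category_id has no match in categories, the category columns become NULL. Walk through each product:
  - product 1 (Router): category_id=1 -> matches Sports
  - product 2 (Cable): category_id=2 -> matches Apparel
  - product 3 (Printer): category_id=3 -> matches Furniture
  - product 4 (Chair): category_id=2 -> matches Apparel
  - product 5 (Speaker): category_id=4 -> matches Books
  - product 6 (Pen): category_id=5 -> matches Tools
  - product 7 (Laptop): category_id=NULL, no match -> kept with NULL
  - product 8 (Camera): category_id=4 -> matches Books
All 8 rows appear; 1 has NULL category.

SQL:
SELECT a.name, b.name AS category
FROM products a
LEFT JOIN categories b ON a.category_id = b.id

Result:
name    | category 
--------+----------
Router  | Sports   
Cable   | Apparel  
Printer | Furniture
Chair   | Apparel  
Speaker | Books    
Pen     | Tools    
Laptop  | NULL     
Camera  | Books    


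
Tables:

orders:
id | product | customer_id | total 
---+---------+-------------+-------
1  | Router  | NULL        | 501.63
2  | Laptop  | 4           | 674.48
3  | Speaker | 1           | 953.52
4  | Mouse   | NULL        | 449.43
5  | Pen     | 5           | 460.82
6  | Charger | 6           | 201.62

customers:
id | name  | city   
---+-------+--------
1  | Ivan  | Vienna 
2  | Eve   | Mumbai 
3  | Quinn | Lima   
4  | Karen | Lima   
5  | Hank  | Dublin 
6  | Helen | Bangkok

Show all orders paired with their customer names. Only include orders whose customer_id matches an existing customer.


INNER JOIN keeps only orders rows whose customer_id matches an id in customers. Walk through each order:
  - order 1 (Router): customer_id=NULL, no match -> dropped
  - order 2 (Laptop): customer_id=4 -> matches Karen
  - order 3 (Speaker): customer_id=1 -> matches Ivan
  - order 4 (Mouse): customer_id=NULL, no match -> dropped
  - order 5 (Pen): customer_id=5 -> matches Hank
  - order 6 (Charger): customer_id=6 -> matches Helen
So 2 of 6 rows are dropped.

SQL:
SELECT a.product, b.name AS customer
FROM orders a
INNER JOIN customers b ON a.customer_id = b.id

Result:
product | customer
--------+---------
Laptop  | Karen   
Speaker | Ivan    
Pen     | Hank    
Charger | Helen   


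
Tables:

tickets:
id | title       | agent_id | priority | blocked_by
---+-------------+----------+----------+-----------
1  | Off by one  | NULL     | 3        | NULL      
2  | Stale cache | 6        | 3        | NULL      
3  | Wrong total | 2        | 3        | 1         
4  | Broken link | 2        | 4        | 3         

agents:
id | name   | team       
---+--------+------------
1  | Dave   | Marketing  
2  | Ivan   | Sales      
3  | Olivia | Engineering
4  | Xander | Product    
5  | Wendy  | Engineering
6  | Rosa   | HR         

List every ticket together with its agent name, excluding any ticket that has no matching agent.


INNER JOIN keeps only tickets rows whose agent_id matches an id in agents. Walk through each ticket:
  - ticket 1 (Off by one): agent_id=NULL, no match -> dropped
  - ticket 2 (Stale cache): agent_id=6 -> matches Rosa
  - ticket 3 (Wrong total): agent_id=2 -> matches Ivan
  - ticket 4 (Broken link): agent_id=2 -> matches Ivan
So 1 of 4 rows is dropped.

SQL:
SELECT a.title, b.name AS agent
FROM tickets a
INNER JOIN agents b ON a.agent_id = b.id

Result:
title       | agent
------------+------
Stale cache | Rosa 
Wrong total | Ivan 
Broken link | Ivan 
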